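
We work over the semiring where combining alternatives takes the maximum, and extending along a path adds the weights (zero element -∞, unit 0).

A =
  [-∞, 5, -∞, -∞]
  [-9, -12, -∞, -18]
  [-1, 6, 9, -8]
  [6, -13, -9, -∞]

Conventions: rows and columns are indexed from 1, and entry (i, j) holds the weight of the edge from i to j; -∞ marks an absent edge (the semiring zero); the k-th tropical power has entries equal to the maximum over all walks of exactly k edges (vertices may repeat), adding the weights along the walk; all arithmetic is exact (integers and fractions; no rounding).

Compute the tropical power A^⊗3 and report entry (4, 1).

A^⊗2:
  [-4, -7, -∞, -13]
  [-12, -4, -27, -30]
  [8, 15, 18, 1]
  [-10, 11, 0, -17]
A^⊗3:
  [-7, 1, -22, -25]
  [-13, -7, -18, -22]
  [17, 24, 27, 10]
  [2, 6, 9, -7]
Key observation: the optimum is the walk 4->1->2->1, with weight 6 + 5 + (-9) = 2.
Optimal value attained by: walk 4->1->2->1.
Answer: (A^⊗3)[4][1] = 2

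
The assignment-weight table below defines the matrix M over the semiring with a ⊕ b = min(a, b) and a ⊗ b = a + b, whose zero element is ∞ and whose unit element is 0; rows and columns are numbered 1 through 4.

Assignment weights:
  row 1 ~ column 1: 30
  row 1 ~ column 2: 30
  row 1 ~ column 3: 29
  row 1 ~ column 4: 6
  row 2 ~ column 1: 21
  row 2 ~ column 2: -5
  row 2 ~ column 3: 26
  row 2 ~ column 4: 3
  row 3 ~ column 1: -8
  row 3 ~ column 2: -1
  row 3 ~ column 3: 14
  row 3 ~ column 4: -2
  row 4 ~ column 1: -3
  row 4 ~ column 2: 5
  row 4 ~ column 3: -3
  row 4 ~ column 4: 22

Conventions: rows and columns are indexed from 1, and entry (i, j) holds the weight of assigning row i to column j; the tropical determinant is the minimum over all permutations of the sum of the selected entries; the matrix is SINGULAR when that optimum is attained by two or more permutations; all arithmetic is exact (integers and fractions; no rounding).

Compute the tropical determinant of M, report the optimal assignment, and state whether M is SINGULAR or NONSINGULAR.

σ = (1, 2, 3, 4): 30 + (-5) + 14 + 22 = 61
σ = (1, 2, 4, 3): 30 + (-5) + (-2) + (-3) = 20
σ = (1, 3, 2, 4): 30 + 26 + (-1) + 22 = 77
σ = (1, 3, 4, 2): 30 + 26 + (-2) + 5 = 59
σ = (1, 4, 2, 3): 30 + 3 + (-1) + (-3) = 29
σ = (1, 4, 3, 2): 30 + 3 + 14 + 5 = 52
σ = (2, 1, 3, 4): 30 + 21 + 14 + 22 = 87
σ = (2, 1, 4, 3): 30 + 21 + (-2) + (-3) = 46
σ = (2, 3, 1, 4): 30 + 26 + (-8) + 22 = 70
σ = (2, 3, 4, 1): 30 + 26 + (-2) + (-3) = 51
σ = (2, 4, 1, 3): 30 + 3 + (-8) + (-3) = 22
σ = (2, 4, 3, 1): 30 + 3 + 14 + (-3) = 44
σ = (3, 1, 2, 4): 29 + 21 + (-1) + 22 = 71
σ = (3, 1, 4, 2): 29 + 21 + (-2) + 5 = 53
σ = (3, 2, 1, 4): 29 + (-5) + (-8) + 22 = 38
σ = (3, 2, 4, 1): 29 + (-5) + (-2) + (-3) = 19
σ = (3, 4, 1, 2): 29 + 3 + (-8) + 5 = 29
σ = (3, 4, 2, 1): 29 + 3 + (-1) + (-3) = 28
σ = (4, 1, 2, 3): 6 + 21 + (-1) + (-3) = 23
σ = (4, 1, 3, 2): 6 + 21 + 14 + 5 = 46
σ = (4, 2, 1, 3): 6 + (-5) + (-8) + (-3) = -10
σ = (4, 2, 3, 1): 6 + (-5) + 14 + (-3) = 12
σ = (4, 3, 1, 2): 6 + 26 + (-8) + 5 = 29
σ = (4, 3, 2, 1): 6 + 26 + (-1) + (-3) = 28
Optimal value attained by: σ = (4, 2, 1, 3).
Answer: det⊕(M) = -10; verdict: NONSINGULAR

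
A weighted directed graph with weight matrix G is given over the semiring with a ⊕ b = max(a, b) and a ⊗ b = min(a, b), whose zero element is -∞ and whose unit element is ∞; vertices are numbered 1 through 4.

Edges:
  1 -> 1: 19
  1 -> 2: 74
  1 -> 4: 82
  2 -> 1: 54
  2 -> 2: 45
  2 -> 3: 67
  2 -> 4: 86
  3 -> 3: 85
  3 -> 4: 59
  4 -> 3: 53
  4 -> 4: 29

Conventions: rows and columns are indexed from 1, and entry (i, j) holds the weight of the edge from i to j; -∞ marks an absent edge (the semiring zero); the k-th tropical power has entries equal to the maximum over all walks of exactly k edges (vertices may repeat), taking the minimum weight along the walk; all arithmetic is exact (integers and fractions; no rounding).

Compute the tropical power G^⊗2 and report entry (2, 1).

G^⊗2:
  [54, 45, 67, 74]
  [45, 54, 67, 59]
  [-∞, -∞, 85, 59]
  [-∞, -∞, 53, 53]
Key observation: the optimum is the walk 2->2->1, with weight 45 min 54 = 45.
Optimal value attained by: walk 2->2->1.
Answer: (G^⊗2)[2][1] = 45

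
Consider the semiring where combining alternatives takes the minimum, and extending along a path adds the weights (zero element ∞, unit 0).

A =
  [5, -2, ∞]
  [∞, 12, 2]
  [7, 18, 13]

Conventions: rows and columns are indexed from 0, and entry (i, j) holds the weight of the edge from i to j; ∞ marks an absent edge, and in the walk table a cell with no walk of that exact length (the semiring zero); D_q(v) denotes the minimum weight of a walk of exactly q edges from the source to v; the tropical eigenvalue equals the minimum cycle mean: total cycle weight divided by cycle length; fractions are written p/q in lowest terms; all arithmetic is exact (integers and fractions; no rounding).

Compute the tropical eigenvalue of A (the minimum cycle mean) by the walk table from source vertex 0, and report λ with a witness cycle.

q=0: [0, ∞, ∞]
q=1: [5, -2, ∞]
q=2: [10, 3, 0]
q=3: [7, 8, 5]
Optimal cycle mean attained by: cycle 0->1->2->0, total (-2) + 2 + 7, length 3.
Answer: λ = 7/3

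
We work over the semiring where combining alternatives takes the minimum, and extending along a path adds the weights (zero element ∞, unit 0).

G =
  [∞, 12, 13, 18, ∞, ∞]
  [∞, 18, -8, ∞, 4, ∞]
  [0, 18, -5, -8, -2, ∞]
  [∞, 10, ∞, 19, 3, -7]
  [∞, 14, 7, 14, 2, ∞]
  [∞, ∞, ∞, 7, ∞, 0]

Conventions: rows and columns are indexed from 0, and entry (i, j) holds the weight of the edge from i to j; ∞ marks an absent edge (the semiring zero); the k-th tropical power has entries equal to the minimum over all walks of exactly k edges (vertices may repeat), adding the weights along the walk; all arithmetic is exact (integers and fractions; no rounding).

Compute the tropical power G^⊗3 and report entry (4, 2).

G^⊗2:
  [13, 28, 4, 5, 11, 11]
  [-8, 10, -13, -16, -10, ∞]
  [-5, 2, -10, -13, -7, -15]
  [∞, 17, 2, 0, 5, -7]
  [7, 16, 2, -1, 4, 7]
  [∞, 17, ∞, 7, 10, 0]
G^⊗3:
  [4, 15, -1, -4, 2, -2]
  [-13, -6, -18, -21, -15, -23]
  [-10, -3, -15, -18, -12, -20]
  [2, 10, -3, -6, 0, -7]
  [2, 9, -3, -6, 0, -8]
  [∞, 17, 9, 7, 10, 0]
Key observation: the optimum is the walk 4->2->2->2, with weight 7 + (-5) + (-5) = -3.
Optimal value attained by: walk 4->2->2->2.
Answer: (G^⊗3)[4][2] = -3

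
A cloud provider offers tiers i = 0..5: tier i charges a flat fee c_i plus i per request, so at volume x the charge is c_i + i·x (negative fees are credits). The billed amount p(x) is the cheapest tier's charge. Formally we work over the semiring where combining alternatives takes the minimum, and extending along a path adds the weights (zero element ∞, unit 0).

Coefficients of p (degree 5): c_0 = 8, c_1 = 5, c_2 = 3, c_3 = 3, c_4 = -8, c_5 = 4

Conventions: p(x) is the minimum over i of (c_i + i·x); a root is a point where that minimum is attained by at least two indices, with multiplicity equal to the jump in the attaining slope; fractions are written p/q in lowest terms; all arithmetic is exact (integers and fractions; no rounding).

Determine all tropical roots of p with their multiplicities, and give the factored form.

hull edge (i=0, c=8) to (i=4, c=-8): slope -4, span 4
hull edge (i=4, c=-8) to (i=5, c=4): slope 12, span 1
Factored form: p(x) = 4 ⊗ (x ⊕ (-12)) ⊗ (x ⊕ 4) ⊗ (x ⊕ 4) ⊗ (x ⊕ 4) ⊗ (x ⊕ 4)
Answer: roots = -12 (mult 1), 4 (mult 4)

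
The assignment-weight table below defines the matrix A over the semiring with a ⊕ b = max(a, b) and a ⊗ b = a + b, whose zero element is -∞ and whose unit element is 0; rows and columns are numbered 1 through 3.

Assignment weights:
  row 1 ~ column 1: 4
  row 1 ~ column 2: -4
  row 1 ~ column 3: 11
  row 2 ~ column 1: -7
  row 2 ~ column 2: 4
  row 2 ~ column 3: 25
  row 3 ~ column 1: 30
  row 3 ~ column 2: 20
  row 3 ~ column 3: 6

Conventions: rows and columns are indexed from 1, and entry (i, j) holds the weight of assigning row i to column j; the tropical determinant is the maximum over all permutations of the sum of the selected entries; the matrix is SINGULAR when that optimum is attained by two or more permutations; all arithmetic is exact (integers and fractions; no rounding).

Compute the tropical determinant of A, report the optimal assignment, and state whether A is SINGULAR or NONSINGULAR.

σ = (1, 2, 3): 4 + 4 + 6 = 14
σ = (1, 3, 2): 4 + 25 + 20 = 49
σ = (2, 1, 3): (-4) + (-7) + 6 = -5
σ = (2, 3, 1): (-4) + 25 + 30 = 51
σ = (3, 1, 2): 11 + (-7) + 20 = 24
σ = (3, 2, 1): 11 + 4 + 30 = 45
Optimal value attained by: σ = (2, 3, 1).
Answer: det⊕(A) = 51; verdict: NONSINGULAR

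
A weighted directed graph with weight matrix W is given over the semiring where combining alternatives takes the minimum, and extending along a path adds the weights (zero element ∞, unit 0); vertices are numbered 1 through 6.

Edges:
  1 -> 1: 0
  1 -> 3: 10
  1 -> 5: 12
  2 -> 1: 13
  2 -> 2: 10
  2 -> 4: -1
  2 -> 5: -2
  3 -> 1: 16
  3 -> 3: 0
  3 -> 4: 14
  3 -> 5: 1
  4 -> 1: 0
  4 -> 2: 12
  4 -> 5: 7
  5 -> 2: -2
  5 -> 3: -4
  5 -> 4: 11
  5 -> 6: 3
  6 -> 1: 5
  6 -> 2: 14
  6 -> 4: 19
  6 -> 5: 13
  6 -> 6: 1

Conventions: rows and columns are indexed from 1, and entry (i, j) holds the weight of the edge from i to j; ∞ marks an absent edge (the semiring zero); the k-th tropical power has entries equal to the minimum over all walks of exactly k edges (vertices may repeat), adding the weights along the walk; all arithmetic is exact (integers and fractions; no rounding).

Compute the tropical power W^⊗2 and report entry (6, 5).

W^⊗2:
  [0, 10, 8, 23, 11, 15]
  [-1, -4, -6, 9, 6, 1]
  [14, -1, -3, 12, 1, 4]
  [0, 5, 3, 11, 10, 10]
  [8, 8, -4, -3, -4, 4]
  [5, 11, 9, 13, 12, 2]
Key observation: the optimum is the walk 6->2->5, with weight 14 + (-2) = 12.
Optimal value attained by: walk 6->2->5.
Answer: (W^⊗2)[6][5] = 12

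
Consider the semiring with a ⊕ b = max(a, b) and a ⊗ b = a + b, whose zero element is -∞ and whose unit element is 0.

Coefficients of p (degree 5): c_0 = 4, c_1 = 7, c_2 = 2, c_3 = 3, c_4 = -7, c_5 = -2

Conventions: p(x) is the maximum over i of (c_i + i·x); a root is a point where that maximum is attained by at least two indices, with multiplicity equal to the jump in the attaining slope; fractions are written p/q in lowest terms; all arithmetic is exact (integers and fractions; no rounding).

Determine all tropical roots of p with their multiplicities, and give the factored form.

hull edge (i=0, c=4) to (i=1, c=7): slope 3, span 1
hull edge (i=1, c=7) to (i=3, c=3): slope -2, span 2
hull edge (i=3, c=3) to (i=5, c=-2): slope -5/2, span 2
Factored form: p(x) = -2 ⊗ (x ⊕ (-3)) ⊗ (x ⊕ 2) ⊗ (x ⊕ 2) ⊗ (x ⊕ 5/2) ⊗ (x ⊕ 5/2)
Answer: roots = -3 (mult 1), 2 (mult 2), 5/2 (mult 2)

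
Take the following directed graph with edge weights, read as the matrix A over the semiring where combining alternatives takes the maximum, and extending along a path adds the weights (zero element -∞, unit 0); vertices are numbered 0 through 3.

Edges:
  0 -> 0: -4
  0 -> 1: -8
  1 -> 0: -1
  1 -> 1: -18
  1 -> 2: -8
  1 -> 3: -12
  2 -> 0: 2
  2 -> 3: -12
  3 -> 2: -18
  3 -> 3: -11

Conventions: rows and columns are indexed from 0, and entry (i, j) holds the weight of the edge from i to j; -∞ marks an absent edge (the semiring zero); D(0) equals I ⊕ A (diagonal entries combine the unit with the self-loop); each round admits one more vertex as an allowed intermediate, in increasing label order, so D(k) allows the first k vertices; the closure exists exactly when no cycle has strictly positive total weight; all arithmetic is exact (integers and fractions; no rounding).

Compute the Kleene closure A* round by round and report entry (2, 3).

D(0):
  [0, -8, -∞, -∞]
  [-1, 0, -8, -12]
  [2, -∞, 0, -12]
  [-∞, -∞, -18, 0]
D(1):
  [0, -8, -∞, -∞]
  [-1, 0, -8, -12]
  [2, -6, 0, -12]
  [-∞, -∞, -18, 0]
D(2):
  [0, -8, -16, -20]
  [-1, 0, -8, -12]
  [2, -6, 0, -12]
  [-∞, -∞, -18, 0]
D(3):
  [0, -8, -16, -20]
  [-1, 0, -8, -12]
  [2, -6, 0, -12]
  [-16, -24, -18, 0]
D(4):
  [0, -8, -16, -20]
  [-1, 0, -8, -12]
  [2, -6, 0, -12]
  [-16, -24, -18, 0]
Answer: A*[2][3] = -12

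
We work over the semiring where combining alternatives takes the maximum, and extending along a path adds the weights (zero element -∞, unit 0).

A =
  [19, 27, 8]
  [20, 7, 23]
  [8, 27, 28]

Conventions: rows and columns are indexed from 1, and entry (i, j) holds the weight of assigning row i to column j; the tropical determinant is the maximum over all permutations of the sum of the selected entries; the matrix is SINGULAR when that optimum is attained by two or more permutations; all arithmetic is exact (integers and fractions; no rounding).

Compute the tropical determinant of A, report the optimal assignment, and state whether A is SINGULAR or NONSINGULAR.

σ = (1, 2, 3): 19 + 7 + 28 = 54
σ = (1, 3, 2): 19 + 23 + 27 = 69
σ = (2, 1, 3): 27 + 20 + 28 = 75
σ = (2, 3, 1): 27 + 23 + 8 = 58
σ = (3, 1, 2): 8 + 20 + 27 = 55
σ = (3, 2, 1): 8 + 7 + 8 = 23
Optimal value attained by: σ = (2, 1, 3).
Answer: det⊕(A) = 75; verdict: NONSINGULAR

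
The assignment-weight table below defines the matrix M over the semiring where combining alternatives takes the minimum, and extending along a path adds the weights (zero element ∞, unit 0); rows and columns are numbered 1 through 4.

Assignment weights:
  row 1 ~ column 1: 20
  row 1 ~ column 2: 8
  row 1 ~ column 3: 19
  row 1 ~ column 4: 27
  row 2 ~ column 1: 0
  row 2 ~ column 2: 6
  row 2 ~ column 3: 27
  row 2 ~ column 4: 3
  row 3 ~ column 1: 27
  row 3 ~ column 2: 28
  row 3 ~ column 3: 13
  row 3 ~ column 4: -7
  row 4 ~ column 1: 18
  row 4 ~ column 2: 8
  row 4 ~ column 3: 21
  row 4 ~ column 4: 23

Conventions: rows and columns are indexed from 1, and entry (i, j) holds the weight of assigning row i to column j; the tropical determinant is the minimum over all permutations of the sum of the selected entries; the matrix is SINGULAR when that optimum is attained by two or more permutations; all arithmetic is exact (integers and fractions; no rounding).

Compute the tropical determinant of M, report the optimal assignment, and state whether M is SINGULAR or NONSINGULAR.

σ = (1, 2, 3, 4): 20 + 6 + 13 + 23 = 62
σ = (1, 2, 4, 3): 20 + 6 + (-7) + 21 = 40
σ = (1, 3, 2, 4): 20 + 27 + 28 + 23 = 98
σ = (1, 3, 4, 2): 20 + 27 + (-7) + 8 = 48
σ = (1, 4, 2, 3): 20 + 3 + 28 + 21 = 72
σ = (1, 4, 3, 2): 20 + 3 + 13 + 8 = 44
σ = (2, 1, 3, 4): 8 + 0 + 13 + 23 = 44
σ = (2, 1, 4, 3): 8 + 0 + (-7) + 21 = 22
σ = (2, 3, 1, 4): 8 + 27 + 27 + 23 = 85
σ = (2, 3, 4, 1): 8 + 27 + (-7) + 18 = 46
σ = (2, 4, 1, 3): 8 + 3 + 27 + 21 = 59
σ = (2, 4, 3, 1): 8 + 3 + 13 + 18 = 42
σ = (3, 1, 2, 4): 19 + 0 + 28 + 23 = 70
σ = (3, 1, 4, 2): 19 + 0 + (-7) + 8 = 20
σ = (3, 2, 1, 4): 19 + 6 + 27 + 23 = 75
σ = (3, 2, 4, 1): 19 + 6 + (-7) + 18 = 36
σ = (3, 4, 1, 2): 19 + 3 + 27 + 8 = 57
σ = (3, 4, 2, 1): 19 + 3 + 28 + 18 = 68
σ = (4, 1, 2, 3): 27 + 0 + 28 + 21 = 76
σ = (4, 1, 3, 2): 27 + 0 + 13 + 8 = 48
σ = (4, 2, 1, 3): 27 + 6 + 27 + 21 = 81
σ = (4, 2, 3, 1): 27 + 6 + 13 + 18 = 64
σ = (4, 3, 1, 2): 27 + 27 + 27 + 8 = 89
σ = (4, 3, 2, 1): 27 + 27 + 28 + 18 = 100
Optimal value attained by: σ = (3, 1, 4, 2).
Answer: det⊕(M) = 20; verdict: NONSINGULAR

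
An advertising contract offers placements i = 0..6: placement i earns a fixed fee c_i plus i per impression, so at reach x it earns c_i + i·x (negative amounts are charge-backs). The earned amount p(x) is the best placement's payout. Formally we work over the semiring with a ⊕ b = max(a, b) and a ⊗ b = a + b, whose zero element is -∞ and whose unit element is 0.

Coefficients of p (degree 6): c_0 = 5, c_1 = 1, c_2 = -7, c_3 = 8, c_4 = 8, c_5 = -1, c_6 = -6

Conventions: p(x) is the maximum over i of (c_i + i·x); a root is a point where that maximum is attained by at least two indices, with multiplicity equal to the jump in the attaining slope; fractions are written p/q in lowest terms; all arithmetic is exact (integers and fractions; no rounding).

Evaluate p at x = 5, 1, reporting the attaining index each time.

p(5) = max(5+0·5=5, 1+1·5=6, -7+2·5=3, 8+3·5=23, 8+4·5=28, -1+5·5=24, -6+6·5=24) = 28 (attained by i=4)
p(1) = max(5+0·1=5, 1+1·1=2, -7+2·1=-5, 8+3·1=11, 8+4·1=12, -1+5·1=4, -6+6·1=0) = 12 (attained by i=4)
Answer: p(5) = 28; p(1) = 12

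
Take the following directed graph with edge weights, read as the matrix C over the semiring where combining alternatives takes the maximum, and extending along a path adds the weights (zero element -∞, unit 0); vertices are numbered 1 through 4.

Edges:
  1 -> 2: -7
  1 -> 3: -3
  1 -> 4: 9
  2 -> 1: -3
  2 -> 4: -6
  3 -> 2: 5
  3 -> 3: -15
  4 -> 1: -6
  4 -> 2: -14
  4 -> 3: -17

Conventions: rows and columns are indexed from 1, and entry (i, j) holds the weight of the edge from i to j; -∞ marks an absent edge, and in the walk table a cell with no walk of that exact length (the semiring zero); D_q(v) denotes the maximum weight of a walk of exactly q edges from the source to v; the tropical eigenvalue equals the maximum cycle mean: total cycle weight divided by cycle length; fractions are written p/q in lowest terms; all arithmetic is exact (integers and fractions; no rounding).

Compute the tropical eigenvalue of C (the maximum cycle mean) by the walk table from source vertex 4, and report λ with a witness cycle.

q=0: [-∞, -∞, -∞, 0]
q=1: [-6, -14, -17, -∞]
q=2: [-17, -12, -9, 3]
q=3: [-3, -4, -14, -8]
q=4: [-7, -9, -6, 6]
Optimal cycle mean attained by: cycle 1->4->1, total 9 + (-6), length 2.
Answer: λ = 3/2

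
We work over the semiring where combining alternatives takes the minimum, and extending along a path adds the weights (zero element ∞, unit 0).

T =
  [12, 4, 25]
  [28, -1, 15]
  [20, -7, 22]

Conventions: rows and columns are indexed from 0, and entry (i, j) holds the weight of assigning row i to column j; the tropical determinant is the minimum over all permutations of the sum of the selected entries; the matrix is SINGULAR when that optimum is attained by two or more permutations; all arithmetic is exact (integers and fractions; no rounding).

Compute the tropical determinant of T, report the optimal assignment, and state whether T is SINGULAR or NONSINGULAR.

σ = (0, 1, 2): 12 + (-1) + 22 = 33
σ = (0, 2, 1): 12 + 15 + (-7) = 20
σ = (1, 0, 2): 4 + 28 + 22 = 54
σ = (1, 2, 0): 4 + 15 + 20 = 39
σ = (2, 0, 1): 25 + 28 + (-7) = 46
σ = (2, 1, 0): 25 + (-1) + 20 = 44
Optimal value attained by: σ = (0, 2, 1).
Answer: det⊕(T) = 20; verdict: NONSINGULAR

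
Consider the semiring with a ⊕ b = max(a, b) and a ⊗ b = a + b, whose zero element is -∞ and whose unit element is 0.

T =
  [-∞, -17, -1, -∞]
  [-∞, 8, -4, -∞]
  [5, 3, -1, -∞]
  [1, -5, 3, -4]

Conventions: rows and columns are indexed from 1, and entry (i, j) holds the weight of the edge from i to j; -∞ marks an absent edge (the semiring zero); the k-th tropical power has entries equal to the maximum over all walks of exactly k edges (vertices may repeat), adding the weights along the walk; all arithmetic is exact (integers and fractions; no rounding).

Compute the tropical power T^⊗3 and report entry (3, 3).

T^⊗2:
  [4, 2, -2, -∞]
  [1, 16, 4, -∞]
  [4, 11, 4, -∞]
  [8, 6, 2, -8]
T^⊗3:
  [3, 10, 3, -∞]
  [9, 24, 12, -∞]
  [9, 19, 7, -∞]
  [7, 14, 7, -12]
Key observation: the optimum is the walk 3->2->2->3, with weight 3 + 8 + (-4) = 7.
Optimal value attained by: walk 3->2->2->3.
Answer: (T^⊗3)[3][3] = 7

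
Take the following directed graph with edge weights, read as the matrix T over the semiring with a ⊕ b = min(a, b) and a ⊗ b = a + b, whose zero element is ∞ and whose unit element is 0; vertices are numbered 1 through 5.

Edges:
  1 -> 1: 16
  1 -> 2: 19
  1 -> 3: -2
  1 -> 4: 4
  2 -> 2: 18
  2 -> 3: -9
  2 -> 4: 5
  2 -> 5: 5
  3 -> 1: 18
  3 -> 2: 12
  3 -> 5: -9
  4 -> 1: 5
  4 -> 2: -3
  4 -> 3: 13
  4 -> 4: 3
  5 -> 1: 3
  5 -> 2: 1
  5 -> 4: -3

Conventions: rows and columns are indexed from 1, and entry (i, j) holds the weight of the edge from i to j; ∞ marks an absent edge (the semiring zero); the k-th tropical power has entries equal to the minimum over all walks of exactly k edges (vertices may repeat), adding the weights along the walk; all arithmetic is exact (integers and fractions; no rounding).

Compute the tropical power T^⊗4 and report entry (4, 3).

T^⊗2:
  [9, 1, 10, 7, -11]
  [8, 2, 9, 2, -18]
  [-6, -8, 3, -12, 17]
  [8, 0, -12, 2, 2]
  [2, -6, -8, 0, 6]
T^⊗3:
  [-8, -10, -8, -14, 1]
  [-15, -17, -7, -21, 0]
  [-7, -15, -17, -9, -6]
  [5, -1, -9, -1, -21]
  [5, -3, -15, -1, -17]
T^⊗4:
  [-9, -17, -19, -11, -17]
  [-16, -24, -26, -18, -16]
  [-4, -12, -24, -10, -26]
  [-18, -20, -10, -24, -18]
  [-14, -16, -12, -20, -24]
Key observation: the optimum is the walk 4->2->4->2->3, with weight (-3) + 5 + (-3) + (-9) = -10.
Optimal value attained by: walk 4->2->4->2->3.
Answer: (T^⊗4)[4][3] = -10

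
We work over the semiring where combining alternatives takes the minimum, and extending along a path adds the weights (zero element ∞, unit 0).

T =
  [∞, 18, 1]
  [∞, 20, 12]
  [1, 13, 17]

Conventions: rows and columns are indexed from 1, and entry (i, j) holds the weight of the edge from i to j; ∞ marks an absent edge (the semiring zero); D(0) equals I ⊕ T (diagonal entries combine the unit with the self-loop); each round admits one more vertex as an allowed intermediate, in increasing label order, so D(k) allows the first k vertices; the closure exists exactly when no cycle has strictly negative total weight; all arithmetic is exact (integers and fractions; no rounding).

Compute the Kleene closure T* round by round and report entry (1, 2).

D(0):
  [0, 18, 1]
  [∞, 0, 12]
  [1, 13, 0]
D(1):
  [0, 18, 1]
  [∞, 0, 12]
  [1, 13, 0]
D(2):
  [0, 18, 1]
  [∞, 0, 12]
  [1, 13, 0]
D(3):
  [0, 14, 1]
  [13, 0, 12]
  [1, 13, 0]
Answer: T*[1][2] = 14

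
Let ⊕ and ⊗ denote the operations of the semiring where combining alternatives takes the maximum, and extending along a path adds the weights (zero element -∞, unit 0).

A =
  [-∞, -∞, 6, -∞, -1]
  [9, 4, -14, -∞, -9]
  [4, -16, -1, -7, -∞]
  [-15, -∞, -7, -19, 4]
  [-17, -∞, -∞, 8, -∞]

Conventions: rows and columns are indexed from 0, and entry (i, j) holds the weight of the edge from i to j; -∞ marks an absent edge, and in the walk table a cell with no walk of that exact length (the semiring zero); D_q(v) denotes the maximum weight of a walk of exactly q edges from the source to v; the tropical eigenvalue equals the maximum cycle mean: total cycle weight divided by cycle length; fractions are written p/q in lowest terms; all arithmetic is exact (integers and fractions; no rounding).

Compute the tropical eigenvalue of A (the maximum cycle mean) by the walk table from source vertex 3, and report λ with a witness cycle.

q=0: [-∞, -∞, -∞, 0, -∞]
q=1: [-15, -∞, -7, -19, 4]
q=2: [-3, -23, -8, 12, -15]
q=3: [-3, -19, 5, -7, 16]
q=4: [9, -11, 4, 24, -3]
q=5: [9, -7, 17, 5, 28]
Optimal cycle mean attained by: cycle 3->4->3, total 4 + 8, length 2.
Answer: λ = 6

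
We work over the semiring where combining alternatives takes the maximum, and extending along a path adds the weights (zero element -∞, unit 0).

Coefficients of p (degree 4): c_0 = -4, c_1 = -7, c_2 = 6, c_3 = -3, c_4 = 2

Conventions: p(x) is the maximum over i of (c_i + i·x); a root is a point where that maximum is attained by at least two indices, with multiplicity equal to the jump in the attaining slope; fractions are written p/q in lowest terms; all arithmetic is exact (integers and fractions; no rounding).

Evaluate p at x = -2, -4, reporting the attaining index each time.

p(-2) = max(-4+0·(-2)=-4, -7+1·(-2)=-9, 6+2·(-2)=2, -3+3·(-2)=-9, 2+4·(-2)=-6) = 2 (attained by i=2)
p(-4) = max(-4+0·(-4)=-4, -7+1·(-4)=-11, 6+2·(-4)=-2, -3+3·(-4)=-15, 2+4·(-4)=-14) = -2 (attained by i=2)
Answer: p(-2) = 2; p(-4) = -2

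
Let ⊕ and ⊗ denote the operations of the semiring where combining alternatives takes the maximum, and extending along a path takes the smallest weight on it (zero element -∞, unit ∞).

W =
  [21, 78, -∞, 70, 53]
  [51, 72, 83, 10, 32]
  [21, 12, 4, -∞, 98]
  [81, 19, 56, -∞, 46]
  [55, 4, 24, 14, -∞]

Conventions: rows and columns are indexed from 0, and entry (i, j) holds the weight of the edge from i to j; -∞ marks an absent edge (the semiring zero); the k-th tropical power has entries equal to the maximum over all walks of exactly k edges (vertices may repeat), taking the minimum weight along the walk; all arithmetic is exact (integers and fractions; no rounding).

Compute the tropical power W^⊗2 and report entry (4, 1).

W^⊗2:
  [70, 72, 78, 21, 46]
  [51, 72, 72, 51, 83]
  [55, 21, 24, 21, 21]
  [46, 78, 24, 70, 56]
  [21, 55, 14, 55, 53]
Key observation: the optimum is the walk 4->0->1, with weight 55 min 78 = 55.
Optimal value attained by: walk 4->0->1.
Answer: (W^⊗2)[4][1] = 55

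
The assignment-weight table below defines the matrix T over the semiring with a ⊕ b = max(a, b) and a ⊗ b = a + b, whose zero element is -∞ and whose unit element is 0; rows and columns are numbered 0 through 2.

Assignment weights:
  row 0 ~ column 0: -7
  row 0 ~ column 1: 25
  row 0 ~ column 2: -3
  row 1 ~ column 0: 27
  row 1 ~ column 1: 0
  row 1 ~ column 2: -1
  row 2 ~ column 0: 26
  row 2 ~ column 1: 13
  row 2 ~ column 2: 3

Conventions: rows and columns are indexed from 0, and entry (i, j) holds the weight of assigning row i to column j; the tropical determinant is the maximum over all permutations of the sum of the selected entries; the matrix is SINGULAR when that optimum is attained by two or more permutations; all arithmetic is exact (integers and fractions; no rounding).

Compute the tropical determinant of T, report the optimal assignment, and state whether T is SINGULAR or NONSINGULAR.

σ = (0, 1, 2): (-7) + 0 + 3 = -4
σ = (0, 2, 1): (-7) + (-1) + 13 = 5
σ = (1, 0, 2): 25 + 27 + 3 = 55
σ = (1, 2, 0): 25 + (-1) + 26 = 50
σ = (2, 0, 1): (-3) + 27 + 13 = 37
σ = (2, 1, 0): (-3) + 0 + 26 = 23
Optimal value attained by: σ = (1, 0, 2).
Answer: det⊕(T) = 55; verdict: NONSINGULAR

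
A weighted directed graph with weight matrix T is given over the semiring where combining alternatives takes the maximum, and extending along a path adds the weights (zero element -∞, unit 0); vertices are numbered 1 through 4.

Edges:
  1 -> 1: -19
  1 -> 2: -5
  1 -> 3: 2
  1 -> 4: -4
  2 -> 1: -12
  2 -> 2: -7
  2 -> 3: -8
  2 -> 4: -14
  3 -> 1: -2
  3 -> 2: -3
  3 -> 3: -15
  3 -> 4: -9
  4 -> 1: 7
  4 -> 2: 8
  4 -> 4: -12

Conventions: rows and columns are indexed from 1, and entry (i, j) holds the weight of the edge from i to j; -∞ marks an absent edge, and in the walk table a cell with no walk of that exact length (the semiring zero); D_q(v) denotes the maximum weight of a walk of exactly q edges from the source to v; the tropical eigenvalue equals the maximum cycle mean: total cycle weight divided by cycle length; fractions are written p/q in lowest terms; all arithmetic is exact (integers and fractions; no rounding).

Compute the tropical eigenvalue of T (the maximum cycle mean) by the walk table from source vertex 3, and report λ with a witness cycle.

q=0: [-∞, -∞, 0, -∞]
q=1: [-2, -3, -15, -9]
q=2: [-2, -1, 0, -6]
q=3: [1, 2, 0, -6]
q=4: [1, 2, 3, -3]
Optimal cycle mean attained by: cycle 1->4->1, total (-4) + 7, length 2.
Answer: λ = 3/2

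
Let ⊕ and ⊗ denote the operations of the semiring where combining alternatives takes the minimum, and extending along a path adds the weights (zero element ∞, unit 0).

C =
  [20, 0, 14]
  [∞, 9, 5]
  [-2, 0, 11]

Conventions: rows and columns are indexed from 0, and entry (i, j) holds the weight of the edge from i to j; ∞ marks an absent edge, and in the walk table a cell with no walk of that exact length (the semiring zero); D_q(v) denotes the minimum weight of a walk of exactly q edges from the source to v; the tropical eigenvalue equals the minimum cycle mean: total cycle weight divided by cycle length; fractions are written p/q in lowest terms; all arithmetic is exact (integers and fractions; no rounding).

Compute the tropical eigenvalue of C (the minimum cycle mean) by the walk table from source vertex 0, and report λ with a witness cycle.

q=0: [0, ∞, ∞]
q=1: [20, 0, 14]
q=2: [12, 9, 5]
q=3: [3, 5, 14]
Optimal cycle mean attained by: cycle 0->1->2->0, total 0 + 5 + (-2), length 3.
Answer: λ = 1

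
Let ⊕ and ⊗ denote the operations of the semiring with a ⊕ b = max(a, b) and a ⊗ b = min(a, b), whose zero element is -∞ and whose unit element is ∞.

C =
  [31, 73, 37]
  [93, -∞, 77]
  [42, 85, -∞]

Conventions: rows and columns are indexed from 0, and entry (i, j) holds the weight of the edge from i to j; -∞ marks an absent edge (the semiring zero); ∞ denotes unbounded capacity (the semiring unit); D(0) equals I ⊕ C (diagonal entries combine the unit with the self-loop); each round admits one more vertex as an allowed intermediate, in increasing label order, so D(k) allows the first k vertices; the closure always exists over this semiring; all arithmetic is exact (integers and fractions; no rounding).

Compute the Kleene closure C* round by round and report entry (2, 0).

D(0):
  [∞, 73, 37]
  [93, ∞, 77]
  [42, 85, ∞]
D(1):
  [∞, 73, 37]
  [93, ∞, 77]
  [42, 85, ∞]
D(2):
  [∞, 73, 73]
  [93, ∞, 77]
  [85, 85, ∞]
D(3):
  [∞, 73, 73]
  [93, ∞, 77]
  [85, 85, ∞]
Answer: C*[2][0] = 85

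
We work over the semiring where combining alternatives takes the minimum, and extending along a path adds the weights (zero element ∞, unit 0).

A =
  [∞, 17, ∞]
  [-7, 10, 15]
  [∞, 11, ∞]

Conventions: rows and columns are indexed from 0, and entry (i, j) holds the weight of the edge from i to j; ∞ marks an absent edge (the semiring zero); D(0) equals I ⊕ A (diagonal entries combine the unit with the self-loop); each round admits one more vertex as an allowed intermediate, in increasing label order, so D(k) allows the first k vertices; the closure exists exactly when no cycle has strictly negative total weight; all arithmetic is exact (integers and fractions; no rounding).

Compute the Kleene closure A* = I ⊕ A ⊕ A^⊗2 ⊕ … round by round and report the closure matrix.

D(0):
  [0, 17, ∞]
  [-7, 0, 15]
  [∞, 11, 0]
D(1):
  [0, 17, ∞]
  [-7, 0, 15]
  [∞, 11, 0]
D(2):
  [0, 17, 32]
  [-7, 0, 15]
  [4, 11, 0]
D(3):
  [0, 17, 32]
  [-7, 0, 15]
  [4, 11, 0]
Answer: A* = [[0, 17, 32], [-7, 0, 15], [4, 11, 0]]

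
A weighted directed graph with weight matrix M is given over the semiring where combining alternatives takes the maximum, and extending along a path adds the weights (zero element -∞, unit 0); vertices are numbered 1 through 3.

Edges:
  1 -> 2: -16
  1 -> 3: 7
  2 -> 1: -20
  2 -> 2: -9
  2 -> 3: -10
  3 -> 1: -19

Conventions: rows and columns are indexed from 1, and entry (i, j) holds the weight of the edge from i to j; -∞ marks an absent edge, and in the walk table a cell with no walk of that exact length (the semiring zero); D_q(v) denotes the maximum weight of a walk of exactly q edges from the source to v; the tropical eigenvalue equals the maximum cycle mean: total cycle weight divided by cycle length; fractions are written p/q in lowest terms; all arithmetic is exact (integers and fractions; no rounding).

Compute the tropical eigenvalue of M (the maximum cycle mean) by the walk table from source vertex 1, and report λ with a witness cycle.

q=0: [0, -∞, -∞]
q=1: [-∞, -16, 7]
q=2: [-12, -25, -26]
q=3: [-45, -28, -5]
Optimal cycle mean attained by: cycle 1->3->1, total 7 + (-19), length 2.
Answer: λ = -6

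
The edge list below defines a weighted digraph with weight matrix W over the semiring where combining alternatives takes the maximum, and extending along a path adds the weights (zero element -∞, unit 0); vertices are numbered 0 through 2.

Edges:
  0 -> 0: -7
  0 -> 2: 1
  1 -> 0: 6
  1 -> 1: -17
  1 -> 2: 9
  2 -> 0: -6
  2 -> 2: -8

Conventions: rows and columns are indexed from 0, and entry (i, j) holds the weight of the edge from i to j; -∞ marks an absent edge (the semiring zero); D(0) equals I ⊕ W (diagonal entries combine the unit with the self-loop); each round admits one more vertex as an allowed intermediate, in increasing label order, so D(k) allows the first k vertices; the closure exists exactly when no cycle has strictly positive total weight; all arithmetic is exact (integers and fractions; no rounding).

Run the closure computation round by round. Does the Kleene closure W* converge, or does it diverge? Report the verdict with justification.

D(0):
  [0, -∞, 1]
  [6, 0, 9]
  [-6, -∞, 0]
D(1):
  [0, -∞, 1]
  [6, 0, 9]
  [-6, -∞, 0]
D(2):
  [0, -∞, 1]
  [6, 0, 9]
  [-6, -∞, 0]
D(3):
  [0, -∞, 1]
  [6, 0, 9]
  [-6, -∞, 0]
Key observation: every diagonal entry stays at the unit through all rounds, so no improving cycle exists.
Answer: CONVERGES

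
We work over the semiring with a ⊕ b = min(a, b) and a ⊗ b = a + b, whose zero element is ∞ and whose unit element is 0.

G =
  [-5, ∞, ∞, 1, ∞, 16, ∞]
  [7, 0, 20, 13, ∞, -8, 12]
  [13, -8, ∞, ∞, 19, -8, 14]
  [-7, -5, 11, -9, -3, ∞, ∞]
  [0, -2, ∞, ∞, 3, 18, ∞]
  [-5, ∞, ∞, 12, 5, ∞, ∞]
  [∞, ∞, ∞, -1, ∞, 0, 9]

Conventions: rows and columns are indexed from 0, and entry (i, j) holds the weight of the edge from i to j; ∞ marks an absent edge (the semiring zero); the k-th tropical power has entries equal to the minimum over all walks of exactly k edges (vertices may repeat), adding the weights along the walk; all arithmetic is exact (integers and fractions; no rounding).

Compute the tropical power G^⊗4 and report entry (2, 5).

G^⊗2:
  [-10, -4, 12, -8, -2, 11, ∞]
  [-13, 0, 20, 4, -3, -8, 12]
  [-13, -8, 12, 4, -3, -16, 4]
  [-16, -14, 2, -18, -12, -13, 7]
  [-5, -2, 18, 1, 6, -10, 10]
  [-10, 3, 23, -4, 8, 11, ∞]
  [-8, -6, 10, -10, -4, 9, 18]
G^⊗3:
  [-15, -13, 3, -17, -11, -12, 8]
  [-18, -5, 15, -12, -3, -8, 12]
  [-21, -8, 12, -12, -11, -16, 4]
  [-25, -23, -7, -27, -21, -22, -2]
  [-15, -4, 12, -8, -5, -10, 10]
  [-15, -9, 7, -13, -7, -5, 15]
  [-17, -15, 1, -19, -13, -14, 6]
G^⊗4:
  [-24, -22, -6, -26, -20, -21, -1]
  [-23, -17, -1, -21, -15, -13, 7]
  [-26, -17, -1, -21, -15, -16, 4]
  [-34, -32, -16, -36, -30, -31, -11]
  [-20, -13, 3, -17, -11, -12, 8]
  [-20, -18, -2, -22, -16, -17, 3]
  [-26, -24, -8, -28, -22, -23, -3]
Key observation: the optimum is the walk 2->1->1->1->5, with weight (-8) + 0 + 0 + (-8) = -16.
Optimal value attained by: walk 2->1->1->1->5.
Answer: (G^⊗4)[2][5] = -16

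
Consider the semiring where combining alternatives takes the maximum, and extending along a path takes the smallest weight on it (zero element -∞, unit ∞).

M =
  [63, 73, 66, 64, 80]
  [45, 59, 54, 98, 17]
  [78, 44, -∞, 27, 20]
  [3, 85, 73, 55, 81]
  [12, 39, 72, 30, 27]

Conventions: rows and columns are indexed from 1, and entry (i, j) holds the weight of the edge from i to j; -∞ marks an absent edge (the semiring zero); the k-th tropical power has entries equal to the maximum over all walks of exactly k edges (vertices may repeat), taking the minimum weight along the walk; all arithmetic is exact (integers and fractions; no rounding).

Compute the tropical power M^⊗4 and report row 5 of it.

M^⊗2:
  [66, 64, 72, 73, 64]
  [54, 85, 73, 59, 81]
  [63, 73, 66, 64, 78]
  [73, 59, 72, 85, 55]
  [72, 44, 39, 39, 30]
M^⊗3:
  [72, 73, 73, 64, 73]
  [73, 59, 72, 85, 59]
  [66, 64, 72, 73, 64]
  [72, 85, 73, 64, 81]
  [63, 72, 66, 64, 72]
M^⊗4:
  [73, 72, 72, 73, 72]
  [72, 85, 73, 64, 81]
  [72, 73, 73, 64, 73]
  [73, 72, 72, 85, 72]
  [66, 64, 72, 72, 64]
Answer: row 5 of M^⊗4 = [66, 64, 72, 72, 64]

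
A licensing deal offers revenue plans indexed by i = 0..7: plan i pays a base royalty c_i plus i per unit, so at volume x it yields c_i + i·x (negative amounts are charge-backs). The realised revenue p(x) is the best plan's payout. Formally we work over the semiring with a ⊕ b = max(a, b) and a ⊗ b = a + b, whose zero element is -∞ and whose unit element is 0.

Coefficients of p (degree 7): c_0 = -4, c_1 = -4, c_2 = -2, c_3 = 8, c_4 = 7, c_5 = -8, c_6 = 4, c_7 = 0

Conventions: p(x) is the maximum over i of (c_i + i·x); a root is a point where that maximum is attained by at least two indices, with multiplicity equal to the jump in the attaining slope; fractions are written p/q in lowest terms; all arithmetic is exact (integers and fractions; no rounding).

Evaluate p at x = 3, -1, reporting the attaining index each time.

p(3) = max(-4+0·3=-4, -4+1·3=-1, -2+2·3=4, 8+3·3=17, 7+4·3=19, -8+5·3=7, 4+6·3=22, 0+7·3=21) = 22 (attained by i=6)
p(-1) = max(-4+0·(-1)=-4, -4+1·(-1)=-5, -2+2·(-1)=-4, 8+3·(-1)=5, 7+4·(-1)=3, -8+5·(-1)=-13, 4+6·(-1)=-2, 0+7·(-1)=-7) = 5 (attained by i=3)
Answer: p(3) = 22; p(-1) = 5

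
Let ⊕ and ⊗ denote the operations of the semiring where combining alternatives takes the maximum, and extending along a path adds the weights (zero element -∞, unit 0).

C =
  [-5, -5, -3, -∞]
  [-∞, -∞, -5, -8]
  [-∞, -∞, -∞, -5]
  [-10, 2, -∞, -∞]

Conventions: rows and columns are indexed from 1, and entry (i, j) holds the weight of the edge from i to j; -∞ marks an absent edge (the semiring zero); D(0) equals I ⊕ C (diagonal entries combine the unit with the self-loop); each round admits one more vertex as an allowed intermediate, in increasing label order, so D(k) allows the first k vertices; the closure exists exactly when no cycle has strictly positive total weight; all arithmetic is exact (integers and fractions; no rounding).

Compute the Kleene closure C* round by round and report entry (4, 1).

D(0):
  [0, -5, -3, -∞]
  [-∞, 0, -5, -8]
  [-∞, -∞, 0, -5]
  [-10, 2, -∞, 0]
D(1):
  [0, -5, -3, -∞]
  [-∞, 0, -5, -8]
  [-∞, -∞, 0, -5]
  [-10, 2, -13, 0]
D(2):
  [0, -5, -3, -13]
  [-∞, 0, -5, -8]
  [-∞, -∞, 0, -5]
  [-10, 2, -3, 0]
D(3):
  [0, -5, -3, -8]
  [-∞, 0, -5, -8]
  [-∞, -∞, 0, -5]
  [-10, 2, -3, 0]
D(4):
  [0, -5, -3, -8]
  [-18, 0, -5, -8]
  [-15, -3, 0, -5]
  [-10, 2, -3, 0]
Answer: C*[4][1] = -10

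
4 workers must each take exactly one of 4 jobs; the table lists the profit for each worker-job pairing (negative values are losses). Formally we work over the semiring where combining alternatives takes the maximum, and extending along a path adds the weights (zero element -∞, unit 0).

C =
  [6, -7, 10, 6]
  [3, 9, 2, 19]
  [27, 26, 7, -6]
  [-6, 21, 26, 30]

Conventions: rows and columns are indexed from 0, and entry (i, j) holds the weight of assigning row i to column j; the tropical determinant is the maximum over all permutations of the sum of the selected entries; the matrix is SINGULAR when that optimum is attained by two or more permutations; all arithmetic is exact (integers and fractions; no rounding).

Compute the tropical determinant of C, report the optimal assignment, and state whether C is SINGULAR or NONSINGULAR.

σ = (0, 1, 2, 3): 6 + 9 + 7 + 30 = 52
σ = (0, 1, 3, 2): 6 + 9 + (-6) + 26 = 35
σ = (0, 2, 1, 3): 6 + 2 + 26 + 30 = 64
σ = (0, 2, 3, 1): 6 + 2 + (-6) + 21 = 23
σ = (0, 3, 1, 2): 6 + 19 + 26 + 26 = 77
σ = (0, 3, 2, 1): 6 + 19 + 7 + 21 = 53
σ = (1, 0, 2, 3): (-7) + 3 + 7 + 30 = 33
σ = (1, 0, 3, 2): (-7) + 3 + (-6) + 26 = 16
σ = (1, 2, 0, 3): (-7) + 2 + 27 + 30 = 52
σ = (1, 2, 3, 0): (-7) + 2 + (-6) + (-6) = -17
σ = (1, 3, 0, 2): (-7) + 19 + 27 + 26 = 65
σ = (1, 3, 2, 0): (-7) + 19 + 7 + (-6) = 13
σ = (2, 0, 1, 3): 10 + 3 + 26 + 30 = 69
σ = (2, 0, 3, 1): 10 + 3 + (-6) + 21 = 28
σ = (2, 1, 0, 3): 10 + 9 + 27 + 30 = 76
σ = (2, 1, 3, 0): 10 + 9 + (-6) + (-6) = 7
σ = (2, 3, 0, 1): 10 + 19 + 27 + 21 = 77
σ = (2, 3, 1, 0): 10 + 19 + 26 + (-6) = 49
σ = (3, 0, 1, 2): 6 + 3 + 26 + 26 = 61
σ = (3, 0, 2, 1): 6 + 3 + 7 + 21 = 37
σ = (3, 1, 0, 2): 6 + 9 + 27 + 26 = 68
σ = (3, 1, 2, 0): 6 + 9 + 7 + (-6) = 16
σ = (3, 2, 0, 1): 6 + 2 + 27 + 21 = 56
σ = (3, 2, 1, 0): 6 + 2 + 26 + (-6) = 28
Optimal value attained by: σ = (0, 3, 1, 2).
Answer: det⊕(C) = 77; verdict: SINGULAR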